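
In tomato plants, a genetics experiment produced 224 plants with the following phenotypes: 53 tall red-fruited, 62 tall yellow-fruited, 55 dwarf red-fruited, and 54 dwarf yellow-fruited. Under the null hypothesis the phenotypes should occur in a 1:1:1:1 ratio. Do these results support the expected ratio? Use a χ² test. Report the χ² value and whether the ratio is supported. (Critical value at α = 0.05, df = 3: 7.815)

Under the 1:1:1:1 hypothesis (Σ ratio = 4, N = 224):
  tall red-fruited: 224 × 1/4 = 56
  tall yellow-fruited: 224 × 1/4 = 56
  dwarf red-fruited: 224 × 1/4 = 56
  dwarf yellow-fruited: 224 × 1/4 = 56
χ² = Σ (O − E)² / E
  tall red-fruited: (53 − 56)² / 56 = 0.1607
  tall yellow-fruited: (62 − 56)² / 56 = 0.6429
  dwarf red-fruited: (55 − 56)² / 56 = 0.0179
  dwarf yellow-fruited: (54 − 56)² / 56 = 0.0714
χ² = 0.1607 + 0.6429 + 0.0179 + 0.0714 = 0.8929 ≈ 0.893
Degrees of freedom = 4 − 1 = 3; critical value at α = 0.05 is 7.815.
Since 0.893 < 7.815, we fail to reject the null hypothesis — the data are consistent with the 1:1:1:1 ratio.

0.893; consistent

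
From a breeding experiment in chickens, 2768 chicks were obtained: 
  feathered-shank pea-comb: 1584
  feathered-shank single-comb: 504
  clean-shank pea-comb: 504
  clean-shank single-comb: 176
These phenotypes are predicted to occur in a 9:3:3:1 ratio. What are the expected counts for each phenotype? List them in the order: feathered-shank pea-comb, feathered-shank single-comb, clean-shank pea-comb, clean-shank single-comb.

The 9:3:3:1 ratio has 16 parts, so with N = 2768 the expected counts are:
  feathered-shank pea-comb: 2768 × 9/16 = 1557
  feathered-shank single-comb: 2768 × 3/16 = 519
  clean-shank pea-comb: 2768 × 3/16 = 519
  clean-shank single-comb: 2768 × 1/16 = 173

1557, 519, 519, 173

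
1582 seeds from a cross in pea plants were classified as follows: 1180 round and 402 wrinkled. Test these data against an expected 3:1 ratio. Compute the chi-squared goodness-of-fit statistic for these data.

The 3:1 ratio has 4 parts, so with N = 1582 the expected counts are:
  round: 1582 × 3/4 = 1186.5
  wrinkled: 1582 × 1/4 = 395.5
χ² = Σ (O − E)² / E
  round: (1180 − 1186.5)² / 1186.5 = 0.0356
  wrinkled: (402 − 395.5)² / 395.5 = 0.1068
χ² = 0.0356 + 0.1068 = 0.1424 ≈ 0.142

0.142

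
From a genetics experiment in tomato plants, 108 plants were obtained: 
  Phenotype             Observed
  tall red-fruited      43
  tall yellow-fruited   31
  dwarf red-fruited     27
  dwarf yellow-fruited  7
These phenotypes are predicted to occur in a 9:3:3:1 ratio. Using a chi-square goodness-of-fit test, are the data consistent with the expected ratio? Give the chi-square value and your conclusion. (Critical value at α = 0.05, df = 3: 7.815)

13.152; not consistent

Expected counts for N = 108 under a 9:3:3:1 ratio (total parts = 16):
  tall red-fruited: 108 × 9/16 = 60.75
  tall yellow-fruited: 108 × 3/16 = 20.25
  dwarf red-fruited: 108 × 3/16 = 20.25
  dwarf yellow-fruited: 108 × 1/16 = 6.75
χ² = Σ (O − E)² / E
  tall red-fruited: (43 − 60.75)² / 60.75 = 5.1862
  tall yellow-fruited: (31 − 20.25)² / 20.25 = 5.7068
  dwarf red-fruited: (27 − 20.25)² / 20.25 = 2.2500
  dwarf yellow-fruited: (7 − 6.75)² / 6.75 = 0.0093
χ² = 5.1862 + 5.7068 + 2.2500 + 0.0093 = 13.1523 ≈ 13.152
Degrees of freedom = 4 − 1 = 3; critical value at α = 0.05 is 7.815.
Since 13.152 > 7.815, we reject the null hypothesis — the data do not fit the 9:3:3:1 ratio.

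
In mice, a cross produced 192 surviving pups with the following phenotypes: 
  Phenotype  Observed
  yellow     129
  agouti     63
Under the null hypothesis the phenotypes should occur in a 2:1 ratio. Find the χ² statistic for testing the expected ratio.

0.023

Expected counts for N = 192 under a 2:1 ratio (total parts = 3):
  yellow: 192 × 2/3 = 128
  agouti: 192 × 1/3 = 64
χ² = Σ (O − E)² / E
  yellow: (129 − 128)² / 128 = 0.0078
  agouti: (63 − 64)² / 64 = 0.0156
χ² = 0.0078 + 0.0156 = 0.0234 ≈ 0.023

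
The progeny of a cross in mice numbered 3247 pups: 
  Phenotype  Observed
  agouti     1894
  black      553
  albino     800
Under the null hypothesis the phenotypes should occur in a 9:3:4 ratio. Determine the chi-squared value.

Under the 9:3:4 hypothesis (Σ ratio = 16, N = 3247):
  agouti: 3247 × 9/16 = 1826.4375
  black: 3247 × 3/16 = 608.8125
  albino: 3247 × 4/16 = 811.75
χ² = Σ (O − E)² / E
  agouti: (1894 − 1826.4375)² / 1826.4375 = 2.4992
  black: (553 − 608.8125)² / 608.8125 = 5.1166
  albino: (800 − 811.75)² / 811.75 = 0.1701
χ² = 2.4992 + 5.1166 + 0.1701 = 7.7859 ≈ 7.786

7.786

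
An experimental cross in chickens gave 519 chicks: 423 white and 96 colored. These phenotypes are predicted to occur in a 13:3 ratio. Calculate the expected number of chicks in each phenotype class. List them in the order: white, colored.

Expected counts for N = 519 under a 13:3 ratio (total parts = 16):
  white: 519 × 13/16 = 421.6875
  colored: 519 × 3/16 = 97.3125

421.6875, 97.3125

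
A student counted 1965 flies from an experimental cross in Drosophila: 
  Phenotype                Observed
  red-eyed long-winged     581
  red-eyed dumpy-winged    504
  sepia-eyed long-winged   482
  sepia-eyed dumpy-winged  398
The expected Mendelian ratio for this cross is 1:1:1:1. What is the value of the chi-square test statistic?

34.603

Expected counts for N = 1965 under a 1:1:1:1 ratio (total parts = 4):
  red-eyed long-winged: 1965 × 1/4 = 491.25
  red-eyed dumpy-winged: 1965 × 1/4 = 491.25
  sepia-eyed long-winged: 1965 × 1/4 = 491.25
  sepia-eyed dumpy-winged: 1965 × 1/4 = 491.25
χ² = Σ (O − E)² / E
  red-eyed long-winged: (581 − 491.25)² / 491.25 = 16.3971
  red-eyed dumpy-winged: (504 − 491.25)² / 491.25 = 0.3309
  sepia-eyed long-winged: (482 − 491.25)² / 491.25 = 0.1742
  sepia-eyed dumpy-winged: (398 − 491.25)² / 491.25 = 17.7009
χ² = 16.3971 + 0.3309 + 0.1742 + 17.7009 = 34.6031 ≈ 34.603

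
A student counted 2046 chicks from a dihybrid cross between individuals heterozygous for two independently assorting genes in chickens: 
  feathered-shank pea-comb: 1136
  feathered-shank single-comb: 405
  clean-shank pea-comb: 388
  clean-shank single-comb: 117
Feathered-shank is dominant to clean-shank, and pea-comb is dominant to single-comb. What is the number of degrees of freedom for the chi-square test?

A dihybrid F₂ with independent assortment and complete dominance at both loci gives a 9:3:3:1 phenotypic ratio.
A goodness-of-fit test with 4 phenotype classes has df = 4 − 1 = 3.

3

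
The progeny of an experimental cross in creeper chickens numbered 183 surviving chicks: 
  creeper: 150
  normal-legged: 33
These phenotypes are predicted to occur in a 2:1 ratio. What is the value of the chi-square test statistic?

19.279

Under the 2:1 hypothesis (Σ ratio = 3, N = 183):
  creeper: 183 × 2/3 = 122
  normal-legged: 183 × 1/3 = 61
χ² = Σ (O − E)² / E
  creeper: (150 − 122)² / 122 = 6.4262
  normal-legged: (33 − 61)² / 61 = 12.8525
χ² = 6.4262 + 12.8525 = 19.2787 ≈ 19.279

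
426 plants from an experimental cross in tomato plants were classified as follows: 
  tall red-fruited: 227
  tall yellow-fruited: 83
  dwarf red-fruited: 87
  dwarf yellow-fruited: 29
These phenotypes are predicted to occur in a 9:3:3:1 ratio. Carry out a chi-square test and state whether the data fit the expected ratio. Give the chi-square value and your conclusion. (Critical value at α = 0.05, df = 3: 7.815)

1.635; consistent

Total ratio parts = 16. Expected numbers out of 426:
  tall red-fruited: 426 × 9/16 = 239.625
  tall yellow-fruited: 426 × 3/16 = 79.875
  dwarf red-fruited: 426 × 3/16 = 79.875
  dwarf yellow-fruited: 426 × 1/16 = 26.625
χ² = Σ (O − E)² / E
  tall red-fruited: (227 − 239.625)² / 239.625 = 0.6652
  tall yellow-fruited: (83 − 79.875)² / 79.875 = 0.1223
  dwarf red-fruited: (87 − 79.875)² / 79.875 = 0.6356
  dwarf yellow-fruited: (29 − 26.625)² / 26.625 = 0.2119
χ² = 0.6652 + 0.1223 + 0.6356 + 0.2119 = 1.635
Degrees of freedom = 4 − 1 = 3; critical value at α = 0.05 is 7.815.
Since 1.635 < 7.815, we fail to reject the null hypothesis — the data are consistent with the 9:3:3:1 ratio.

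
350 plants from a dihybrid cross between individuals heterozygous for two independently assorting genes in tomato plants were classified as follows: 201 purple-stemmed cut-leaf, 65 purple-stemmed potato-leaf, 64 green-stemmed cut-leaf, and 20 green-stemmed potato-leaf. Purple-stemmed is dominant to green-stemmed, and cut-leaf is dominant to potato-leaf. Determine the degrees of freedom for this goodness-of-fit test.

3

A dihybrid F₂ with independent assortment and complete dominance at both loci gives a 9:3:3:1 phenotypic ratio.
A goodness-of-fit test with 4 phenotype classes has df = 4 − 1 = 3.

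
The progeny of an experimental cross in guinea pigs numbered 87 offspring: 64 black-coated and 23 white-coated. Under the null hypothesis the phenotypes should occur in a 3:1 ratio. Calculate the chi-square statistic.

0.096

Under the 3:1 hypothesis (Σ ratio = 4, N = 87):
  black-coated: 87 × 3/4 = 65.25
  white-coated: 87 × 1/4 = 21.75
χ² = Σ (O − E)² / E
  black-coated: (64 − 65.25)² / 65.25 = 0.0239
  white-coated: (23 − 21.75)² / 21.75 = 0.0718
χ² = 0.0239 + 0.0718 = 0.0957 ≈ 0.096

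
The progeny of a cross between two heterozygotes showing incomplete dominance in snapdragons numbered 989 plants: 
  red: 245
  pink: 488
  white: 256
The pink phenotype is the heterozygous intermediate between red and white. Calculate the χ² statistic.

With incomplete dominance, a heterozygote × heterozygote cross gives a 1:2:1 phenotypic ratio.
Total ratio parts = 4. Expected numbers out of 989:
  red: 989 × 1/4 = 247.25
  pink: 989 × 2/4 = 494.5
  white: 989 × 1/4 = 247.25
χ² = Σ (O − E)² / E
  red: (245 − 247.25)² / 247.25 = 0.0205
  pink: (488 − 494.5)² / 494.5 = 0.0854
  white: (256 − 247.25)² / 247.25 = 0.3097
χ² = 0.0205 + 0.0854 + 0.3097 = 0.4156 ≈ 0.416

0.416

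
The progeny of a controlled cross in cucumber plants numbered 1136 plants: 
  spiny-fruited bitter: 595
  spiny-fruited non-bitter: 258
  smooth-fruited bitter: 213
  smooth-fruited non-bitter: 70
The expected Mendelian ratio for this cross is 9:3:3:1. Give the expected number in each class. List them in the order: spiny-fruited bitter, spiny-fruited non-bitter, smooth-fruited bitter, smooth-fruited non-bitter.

Under the 9:3:3:1 hypothesis (Σ ratio = 16, N = 1136):
  spiny-fruited bitter: 1136 × 9/16 = 639
  spiny-fruited non-bitter: 1136 × 3/16 = 213
  smooth-fruited bitter: 1136 × 3/16 = 213
  smooth-fruited non-bitter: 1136 × 1/16 = 71

639, 213, 213, 71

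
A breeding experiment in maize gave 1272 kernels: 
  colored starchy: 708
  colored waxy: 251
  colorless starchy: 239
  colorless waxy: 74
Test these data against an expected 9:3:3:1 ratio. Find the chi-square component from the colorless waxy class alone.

0.381

The 9:3:3:1 ratio has 16 parts, so with N = 1272 the expected counts are:
  colored starchy: 1272 × 9/16 = 715.5
  colored waxy: 1272 × 3/16 = 238.5
  colorless starchy: 1272 × 3/16 = 238.5
  colorless waxy: 1272 × 1/16 = 79.5
Contribution of colorless waxy: (74 − 79.5)² / 79.5 = 0.3805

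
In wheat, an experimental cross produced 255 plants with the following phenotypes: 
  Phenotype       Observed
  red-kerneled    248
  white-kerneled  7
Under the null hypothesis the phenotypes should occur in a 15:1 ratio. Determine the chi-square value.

Total ratio parts = 16. Expected numbers out of 255:
  red-kerneled: 255 × 15/16 = 239.0625
  white-kerneled: 255 × 1/16 = 15.9375
χ² = Σ (O − E)² / E
  red-kerneled: (248 − 239.0625)² / 239.0625 = 0.3341
  white-kerneled: (7 − 15.9375)² / 15.9375 = 5.0120
χ² = 0.3341 + 5.0120 = 5.3461 ≈ 5.346

5.346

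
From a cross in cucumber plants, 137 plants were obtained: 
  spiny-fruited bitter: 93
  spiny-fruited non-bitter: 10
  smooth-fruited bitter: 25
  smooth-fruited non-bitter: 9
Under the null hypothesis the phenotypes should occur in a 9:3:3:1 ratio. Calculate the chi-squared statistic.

12.917

Under the 9:3:3:1 hypothesis (Σ ratio = 16, N = 137):
  spiny-fruited bitter: 137 × 9/16 = 77.0625
  spiny-fruited non-bitter: 137 × 3/16 = 25.6875
  smooth-fruited bitter: 137 × 3/16 = 25.6875
  smooth-fruited non-bitter: 137 × 1/16 = 8.5625
χ² = Σ (O − E)² / E
  spiny-fruited bitter: (93 − 77.0625)² / 77.0625 = 3.2961
  spiny-fruited non-bitter: (10 − 25.6875)² / 25.6875 = 9.5804
  smooth-fruited bitter: (25 − 25.6875)² / 25.6875 = 0.0184
  smooth-fruited non-bitter: (9 − 8.5625)² / 8.5625 = 0.0224
χ² = 3.2961 + 9.5804 + 0.0184 + 0.0224 = 12.9173 ≈ 12.917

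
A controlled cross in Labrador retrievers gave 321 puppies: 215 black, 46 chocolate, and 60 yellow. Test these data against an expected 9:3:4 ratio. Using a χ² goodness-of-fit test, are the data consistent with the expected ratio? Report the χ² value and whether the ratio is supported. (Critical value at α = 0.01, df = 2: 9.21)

Total ratio parts = 16. Expected numbers out of 321:
  black: 321 × 9/16 = 180.5625
  chocolate: 321 × 3/16 = 60.1875
  yellow: 321 × 4/16 = 80.25
χ² = Σ (O − E)² / E
  black: (215 − 180.5625)² / 180.5625 = 6.5680
  chocolate: (46 − 60.1875)² / 60.1875 = 3.3443
  yellow: (60 − 80.25)² / 80.25 = 5.1098
χ² = 6.5680 + 3.3443 + 5.1098 = 15.0221 ≈ 15.022
Degrees of freedom = 3 − 1 = 2; critical value at α = 0.01 is 9.21.
Since 15.022 > 9.21, we reject the null hypothesis — the data do not fit the 9:3:4 ratio.

15.022; not consistent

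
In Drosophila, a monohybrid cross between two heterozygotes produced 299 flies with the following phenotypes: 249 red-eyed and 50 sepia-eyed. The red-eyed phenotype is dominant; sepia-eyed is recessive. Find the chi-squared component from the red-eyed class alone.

2.732

For a monohybrid cross between heterozygotes with complete dominance, the expected phenotypic ratio is 3:1.
The 3:1 ratio has 4 parts, so with N = 299 the expected counts are:
  red-eyed: 299 × 3/4 = 224.25
  sepia-eyed: 299 × 1/4 = 74.75
Contribution of red-eyed: (249 − 224.25)² / 224.25 = 2.7316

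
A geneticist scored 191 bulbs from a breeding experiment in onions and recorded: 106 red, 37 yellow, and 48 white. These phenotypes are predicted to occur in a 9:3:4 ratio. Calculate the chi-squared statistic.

The 9:3:4 ratio has 16 parts, so with N = 191 the expected counts are:
  red: 191 × 9/16 = 107.4375
  yellow: 191 × 3/16 = 35.8125
  white: 191 × 4/16 = 47.75
χ² = Σ (O − E)² / E
  red: (106 − 107.4375)² / 107.4375 = 0.0192
  yellow: (37 − 35.8125)² / 35.8125 = 0.0394
  white: (48 − 47.75)² / 47.75 = 0.0013
χ² = 0.0192 + 0.0394 + 0.0013 = 0.0599 ≈ 0.060

0.060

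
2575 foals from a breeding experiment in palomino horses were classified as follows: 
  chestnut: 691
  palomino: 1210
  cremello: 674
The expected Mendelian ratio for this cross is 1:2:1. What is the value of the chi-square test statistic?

Total ratio parts = 4. Expected numbers out of 2575:
  chestnut: 2575 × 1/4 = 643.75
  palomino: 2575 × 2/4 = 1287.5
  cremello: 2575 × 1/4 = 643.75
χ² = Σ (O − E)² / E
  chestnut: (691 − 643.75)² / 643.75 = 3.4681
  palomino: (1210 − 1287.5)² / 1287.5 = 4.6650
  cremello: (674 − 643.75)² / 643.75 = 1.4215
χ² = 3.4681 + 4.6650 + 1.4215 = 9.5546 ≈ 9.555

9.555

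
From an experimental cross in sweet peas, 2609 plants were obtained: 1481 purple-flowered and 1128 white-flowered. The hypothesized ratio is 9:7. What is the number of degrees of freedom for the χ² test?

A goodness-of-fit test with 2 phenotype classes has df = 2 − 1 = 1.

1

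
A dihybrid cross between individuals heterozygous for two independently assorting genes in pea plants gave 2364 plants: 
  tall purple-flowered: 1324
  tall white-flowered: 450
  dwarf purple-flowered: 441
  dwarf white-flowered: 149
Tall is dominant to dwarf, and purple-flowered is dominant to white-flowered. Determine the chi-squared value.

0.150

A dihybrid F₂ with independent assortment and complete dominance at both loci gives a 9:3:3:1 phenotypic ratio.
Expected counts for N = 2364 under a 9:3:3:1 ratio (total parts = 16):
  tall purple-flowered: 2364 × 9/16 = 1329.75
  tall white-flowered: 2364 × 3/16 = 443.25
  dwarf purple-flowered: 2364 × 3/16 = 443.25
  dwarf white-flowered: 2364 × 1/16 = 147.75
χ² = Σ (O − E)² / E
  tall purple-flowered: (1324 − 1329.75)² / 1329.75 = 0.0249
  tall white-flowered: (450 − 443.25)² / 443.25 = 0.1028
  dwarf purple-flowered: (441 − 443.25)² / 443.25 = 0.0114
  dwarf white-flowered: (149 − 147.75)² / 147.75 = 0.0106
χ² = 0.0249 + 0.1028 + 0.0114 + 0.0106 = 0.1497 ≈ 0.150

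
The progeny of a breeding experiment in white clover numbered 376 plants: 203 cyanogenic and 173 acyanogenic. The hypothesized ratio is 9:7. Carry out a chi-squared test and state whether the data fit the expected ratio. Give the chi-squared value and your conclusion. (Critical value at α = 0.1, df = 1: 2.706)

Under the 9:7 hypothesis (Σ ratio = 16, N = 376):
  cyanogenic: 376 × 9/16 = 211.5
  acyanogenic: 376 × 7/16 = 164.5
χ² = Σ (O − E)² / E
  cyanogenic: (203 − 211.5)² / 211.5 = 0.3416
  acyanogenic: (173 − 164.5)² / 164.5 = 0.4392
χ² = 0.3416 + 0.4392 = 0.7808 ≈ 0.781
Degrees of freedom = 2 − 1 = 1; critical value at α = 0.1 is 2.706.
Since 0.781 < 2.706, we fail to reject the null hypothesis — the data are consistent with the 9:7 ratio.

0.781; consistent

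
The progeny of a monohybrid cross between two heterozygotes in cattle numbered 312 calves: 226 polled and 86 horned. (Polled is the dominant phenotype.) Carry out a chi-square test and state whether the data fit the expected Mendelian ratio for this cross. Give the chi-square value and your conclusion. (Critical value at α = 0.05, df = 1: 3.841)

1.094; consistent

For a monohybrid cross between heterozygotes with complete dominance, the expected phenotypic ratio is 3:1.
Expected counts for N = 312 under a 3:1 ratio (total parts = 4):
  polled: 312 × 3/4 = 234
  horned: 312 × 1/4 = 78
χ² = Σ (O − E)² / E
  polled: (226 − 234)² / 234 = 0.2735
  horned: (86 − 78)² / 78 = 0.8205
χ² = 0.2735 + 0.8205 = 1.094
Degrees of freedom = 2 − 1 = 1; critical value at α = 0.05 is 3.841.
Since 1.094 < 3.841, we fail to reject the null hypothesis — the data are consistent with the 3:1 ratio.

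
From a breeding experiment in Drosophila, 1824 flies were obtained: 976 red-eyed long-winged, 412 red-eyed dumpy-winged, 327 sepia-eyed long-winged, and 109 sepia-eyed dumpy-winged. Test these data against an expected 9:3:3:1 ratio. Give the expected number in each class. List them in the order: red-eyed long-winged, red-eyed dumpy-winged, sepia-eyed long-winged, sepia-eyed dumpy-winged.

Under the 9:3:3:1 hypothesis (Σ ratio = 16, N = 1824):
  red-eyed long-winged: 1824 × 9/16 = 1026
  red-eyed dumpy-winged: 1824 × 3/16 = 342
  sepia-eyed long-winged: 1824 × 3/16 = 342
  sepia-eyed dumpy-winged: 1824 × 1/16 = 114

1026, 342, 342, 114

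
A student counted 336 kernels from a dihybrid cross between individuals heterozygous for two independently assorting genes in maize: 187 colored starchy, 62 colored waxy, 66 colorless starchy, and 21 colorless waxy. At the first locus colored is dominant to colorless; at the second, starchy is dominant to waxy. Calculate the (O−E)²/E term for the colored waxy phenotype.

0.016

A dihybrid F₂ with independent assortment and complete dominance at both loci gives a 9:3:3:1 phenotypic ratio.
The 9:3:3:1 ratio has 16 parts, so with N = 336 the expected counts are:
  colored starchy: 336 × 9/16 = 189
  colored waxy: 336 × 3/16 = 63
  colorless starchy: 336 × 3/16 = 63
  colorless waxy: 336 × 1/16 = 21
Contribution of colored waxy: (62 − 63)² / 63 = 0.0159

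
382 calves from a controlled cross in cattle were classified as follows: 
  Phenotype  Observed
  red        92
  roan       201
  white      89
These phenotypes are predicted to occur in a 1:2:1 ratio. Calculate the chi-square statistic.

1.094

Total ratio parts = 4. Expected numbers out of 382:
  red: 382 × 1/4 = 95.5
  roan: 382 × 2/4 = 191
  white: 382 × 1/4 = 95.5
χ² = Σ (O − E)² / E
  red: (92 − 95.5)² / 95.5 = 0.1283
  roan: (201 − 191)² / 191 = 0.5236
  white: (89 − 95.5)² / 95.5 = 0.4424
χ² = 0.1283 + 0.5236 + 0.4424 = 1.0943 ≈ 1.094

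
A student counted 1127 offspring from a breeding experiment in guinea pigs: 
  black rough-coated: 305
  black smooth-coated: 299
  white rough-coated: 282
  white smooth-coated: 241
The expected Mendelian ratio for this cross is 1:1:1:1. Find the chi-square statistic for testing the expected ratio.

The 1:1:1:1 ratio has 4 parts, so with N = 1127 the expected counts are:
  black rough-coated: 1127 × 1/4 = 281.75
  black smooth-coated: 1127 × 1/4 = 281.75
  white rough-coated: 1127 × 1/4 = 281.75
  white smooth-coated: 1127 × 1/4 = 281.75
χ² = Σ (O − E)² / E
  black rough-coated: (305 − 281.75)² / 281.75 = 1.9186
  black smooth-coated: (299 − 281.75)² / 281.75 = 1.0561
  white rough-coated: (282 − 281.75)² / 281.75 = 0.0002
  white smooth-coated: (241 − 281.75)² / 281.75 = 5.8937
χ² = 1.9186 + 1.0561 + 0.0002 + 5.8937 = 8.8686 ≈ 8.869

8.869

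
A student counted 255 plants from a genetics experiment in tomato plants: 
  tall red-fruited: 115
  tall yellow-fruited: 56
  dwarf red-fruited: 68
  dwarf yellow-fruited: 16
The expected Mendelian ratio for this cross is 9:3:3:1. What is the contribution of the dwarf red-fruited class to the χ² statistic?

Expected counts for N = 255 under a 9:3:3:1 ratio (total parts = 16):
  tall red-fruited: 255 × 9/16 = 143.4375
  tall yellow-fruited: 255 × 3/16 = 47.8125
  dwarf red-fruited: 255 × 3/16 = 47.8125
  dwarf yellow-fruited: 255 × 1/16 = 15.9375
Contribution of dwarf red-fruited: (68 − 47.8125)² / 47.8125 = 8.5236

8.524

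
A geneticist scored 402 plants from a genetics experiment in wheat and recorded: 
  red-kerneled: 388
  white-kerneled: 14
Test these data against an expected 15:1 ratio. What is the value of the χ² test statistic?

Total ratio parts = 16. Expected numbers out of 402:
  red-kerneled: 402 × 15/16 = 376.875
  white-kerneled: 402 × 1/16 = 25.125
χ² = Σ (O − E)² / E
  red-kerneled: (388 − 376.875)² / 376.875 = 0.3284
  white-kerneled: (14 − 25.125)² / 25.125 = 4.9260
χ² = 0.3284 + 4.9260 = 5.2544 ≈ 5.254

5.254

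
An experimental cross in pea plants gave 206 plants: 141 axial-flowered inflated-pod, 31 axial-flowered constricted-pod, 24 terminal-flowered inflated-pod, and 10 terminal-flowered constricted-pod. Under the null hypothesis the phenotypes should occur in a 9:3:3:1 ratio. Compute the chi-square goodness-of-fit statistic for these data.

The 9:3:3:1 ratio has 16 parts, so with N = 206 the expected counts are:
  axial-flowered inflated-pod: 206 × 9/16 = 115.875
  axial-flowered constricted-pod: 206 × 3/16 = 38.625
  terminal-flowered inflated-pod: 206 × 3/16 = 38.625
  terminal-flowered constricted-pod: 206 × 1/16 = 12.875
χ² = Σ (O − E)² / E
  axial-flowered inflated-pod: (141 − 115.875)² / 115.875 = 5.4478
  axial-flowered constricted-pod: (31 − 38.625)² / 38.625 = 1.5053
  terminal-flowered inflated-pod: (24 − 38.625)² / 38.625 = 5.5376
  terminal-flowered constricted-pod: (10 − 12.875)² / 12.875 = 0.6420
χ² = 5.4478 + 1.5053 + 5.5376 + 0.6420 = 13.1327 ≈ 13.133

13.133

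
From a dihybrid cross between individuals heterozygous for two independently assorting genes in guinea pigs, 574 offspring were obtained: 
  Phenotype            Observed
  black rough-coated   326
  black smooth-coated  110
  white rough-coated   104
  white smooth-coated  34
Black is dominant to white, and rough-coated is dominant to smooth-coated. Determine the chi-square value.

A dihybrid F₂ with independent assortment and complete dominance at both loci gives a 9:3:3:1 phenotypic ratio.
Expected counts for N = 574 under a 9:3:3:1 ratio (total parts = 16):
  black rough-coated: 574 × 9/16 = 322.875
  black smooth-coated: 574 × 3/16 = 107.625
  white rough-coated: 574 × 3/16 = 107.625
  white smooth-coated: 574 × 1/16 = 35.875
χ² = Σ (O − E)² / E
  black rough-coated: (326 − 322.875)² / 322.875 = 0.0302
  black smooth-coated: (110 − 107.625)² / 107.625 = 0.0524
  white rough-coated: (104 − 107.625)² / 107.625 = 0.1221
  white smooth-coated: (34 − 35.875)² / 35.875 = 0.0980
χ² = 0.0302 + 0.0524 + 0.1221 + 0.0980 = 0.3027 ≈ 0.303

0.303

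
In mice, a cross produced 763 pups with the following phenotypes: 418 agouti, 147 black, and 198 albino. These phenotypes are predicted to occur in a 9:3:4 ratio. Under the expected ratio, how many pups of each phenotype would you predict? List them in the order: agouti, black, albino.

Expected counts for N = 763 under a 9:3:4 ratio (total parts = 16):
  agouti: 763 × 9/16 = 429.1875
  black: 763 × 3/16 = 143.0625
  albino: 763 × 4/16 = 190.75

429.1875, 143.0625, 190.75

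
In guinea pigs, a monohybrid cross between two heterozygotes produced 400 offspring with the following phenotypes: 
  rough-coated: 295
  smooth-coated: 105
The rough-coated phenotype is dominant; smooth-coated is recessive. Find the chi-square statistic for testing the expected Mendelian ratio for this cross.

For a monohybrid cross between heterozygotes with complete dominance, the expected phenotypic ratio is 3:1.
Total ratio parts = 4. Expected numbers out of 400:
  rough-coated: 400 × 3/4 = 300
  smooth-coated: 400 × 1/4 = 100
χ² = Σ (O − E)² / E
  rough-coated: (295 − 300)² / 300 = 0.0833
  smooth-coated: (105 − 100)² / 100 = 0.2500
χ² = 0.0833 + 0.2500 = 0.3333 ≈ 0.333

0.333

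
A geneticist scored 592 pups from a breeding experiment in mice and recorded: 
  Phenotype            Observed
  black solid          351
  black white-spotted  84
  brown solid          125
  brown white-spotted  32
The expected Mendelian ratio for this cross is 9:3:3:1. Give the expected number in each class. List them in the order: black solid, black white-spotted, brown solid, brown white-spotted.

333, 111, 111, 37

Expected counts for N = 592 under a 9:3:3:1 ratio (total parts = 16):
  black solid: 592 × 9/16 = 333
  black white-spotted: 592 × 3/16 = 111
  brown solid: 592 × 3/16 = 111
  brown white-spotted: 592 × 1/16 = 37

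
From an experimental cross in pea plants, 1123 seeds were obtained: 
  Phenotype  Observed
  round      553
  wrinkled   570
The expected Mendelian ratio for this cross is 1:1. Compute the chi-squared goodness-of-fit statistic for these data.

Expected counts for N = 1123 under a 1:1 ratio (total parts = 2):
  round: 1123 × 1/2 = 561.5
  wrinkled: 1123 × 1/2 = 561.5
χ² = Σ (O − E)² / E
  round: (553 − 561.5)² / 561.5 = 0.1287
  wrinkled: (570 − 561.5)² / 561.5 = 0.1287
χ² = 0.1287 + 0.1287 = 0.2574 ≈ 0.257

0.257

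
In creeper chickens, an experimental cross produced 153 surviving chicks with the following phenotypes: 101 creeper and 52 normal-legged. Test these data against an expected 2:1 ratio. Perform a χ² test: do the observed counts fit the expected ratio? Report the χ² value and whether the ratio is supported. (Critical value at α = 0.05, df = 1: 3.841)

0.029; consistent

Under the 2:1 hypothesis (Σ ratio = 3, N = 153):
  creeper: 153 × 2/3 = 102
  normal-legged: 153 × 1/3 = 51
χ² = Σ (O − E)² / E
  creeper: (101 − 102)² / 102 = 0.0098
  normal-legged: (52 − 51)² / 51 = 0.0196
χ² = 0.0098 + 0.0196 = 0.0294 ≈ 0.029
Degrees of freedom = 2 − 1 = 1; critical value at α = 0.05 is 3.841.
Since 0.029 < 3.841, we fail to reject the null hypothesis — the data are consistent with the 2:1 ratio.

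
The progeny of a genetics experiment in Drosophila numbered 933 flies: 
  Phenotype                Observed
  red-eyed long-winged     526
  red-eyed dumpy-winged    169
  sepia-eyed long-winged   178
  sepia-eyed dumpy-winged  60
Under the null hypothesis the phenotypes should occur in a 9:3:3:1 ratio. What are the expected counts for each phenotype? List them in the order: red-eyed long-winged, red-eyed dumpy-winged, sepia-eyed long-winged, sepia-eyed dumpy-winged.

Under the 9:3:3:1 hypothesis (Σ ratio = 16, N = 933):
  red-eyed long-winged: 933 × 9/16 = 524.8125
  red-eyed dumpy-winged: 933 × 3/16 = 174.9375
  sepia-eyed long-winged: 933 × 3/16 = 174.9375
  sepia-eyed dumpy-winged: 933 × 1/16 = 58.3125

524.8125, 174.9375, 174.9375, 58.3125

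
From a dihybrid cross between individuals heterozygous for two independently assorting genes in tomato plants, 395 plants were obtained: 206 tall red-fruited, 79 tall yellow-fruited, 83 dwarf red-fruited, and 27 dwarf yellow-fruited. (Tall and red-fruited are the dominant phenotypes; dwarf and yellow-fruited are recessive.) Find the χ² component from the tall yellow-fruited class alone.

0.329

A dihybrid F₂ with independent assortment and complete dominance at both loci gives a 9:3:3:1 phenotypic ratio.
Under the 9:3:3:1 hypothesis (Σ ratio = 16, N = 395):
  tall red-fruited: 395 × 9/16 = 222.1875
  tall yellow-fruited: 395 × 3/16 = 74.0625
  dwarf red-fruited: 395 × 3/16 = 74.0625
  dwarf yellow-fruited: 395 × 1/16 = 24.6875
Contribution of tall yellow-fruited: (79 − 74.0625)² / 74.0625 = 0.3292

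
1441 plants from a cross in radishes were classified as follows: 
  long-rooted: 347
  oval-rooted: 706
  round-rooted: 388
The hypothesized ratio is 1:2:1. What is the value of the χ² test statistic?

2.917

Under the 1:2:1 hypothesis (Σ ratio = 4, N = 1441):
  long-rooted: 1441 × 1/4 = 360.25
  oval-rooted: 1441 × 2/4 = 720.5
  round-rooted: 1441 × 1/4 = 360.25
χ² = Σ (O − E)² / E
  long-rooted: (347 − 360.25)² / 360.25 = 0.4873
  oval-rooted: (706 − 720.5)² / 720.5 = 0.2918
  round-rooted: (388 − 360.25)² / 360.25 = 2.1376
χ² = 0.4873 + 0.2918 + 2.1376 = 2.9167 ≈ 2.917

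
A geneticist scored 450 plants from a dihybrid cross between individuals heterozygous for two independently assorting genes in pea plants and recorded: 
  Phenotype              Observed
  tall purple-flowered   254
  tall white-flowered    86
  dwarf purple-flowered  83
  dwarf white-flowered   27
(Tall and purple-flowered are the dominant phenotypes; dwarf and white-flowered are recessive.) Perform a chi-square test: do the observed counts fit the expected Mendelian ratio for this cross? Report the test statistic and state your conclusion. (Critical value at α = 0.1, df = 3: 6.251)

A dihybrid F₂ with independent assortment and complete dominance at both loci gives a 9:3:3:1 phenotypic ratio.
Under the 9:3:3:1 hypothesis (Σ ratio = 16, N = 450):
  tall purple-flowered: 450 × 9/16 = 253.125
  tall white-flowered: 450 × 3/16 = 84.375
  dwarf purple-flowered: 450 × 3/16 = 84.375
  dwarf white-flowered: 450 × 1/16 = 28.125
χ² = Σ (O − E)² / E
  tall purple-flowered: (254 − 253.125)² / 253.125 = 0.0030
  tall white-flowered: (86 − 84.375)² / 84.375 = 0.0313
  dwarf purple-flowered: (83 − 84.375)² / 84.375 = 0.0224
  dwarf white-flowered: (27 − 28.125)² / 28.125 = 0.0450
χ² = 0.0030 + 0.0313 + 0.0224 + 0.0450 = 0.1017 ≈ 0.102
Degrees of freedom = 4 − 1 = 3; critical value at α = 0.1 is 6.251.
Since 0.102 < 6.251, we fail to reject the null hypothesis — the data are consistent with the 9:3:3:1 ratio.

0.102; consistent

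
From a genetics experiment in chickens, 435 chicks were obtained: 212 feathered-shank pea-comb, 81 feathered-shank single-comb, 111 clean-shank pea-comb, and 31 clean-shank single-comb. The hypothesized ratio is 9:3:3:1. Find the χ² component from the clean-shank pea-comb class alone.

The 9:3:3:1 ratio has 16 parts, so with N = 435 the expected counts are:
  feathered-shank pea-comb: 435 × 9/16 = 244.6875
  feathered-shank single-comb: 435 × 3/16 = 81.5625
  clean-shank pea-comb: 435 × 3/16 = 81.5625
  clean-shank single-comb: 435 × 1/16 = 27.1875
Contribution of clean-shank pea-comb: (111 − 81.5625)² / 81.5625 = 10.6246

10.625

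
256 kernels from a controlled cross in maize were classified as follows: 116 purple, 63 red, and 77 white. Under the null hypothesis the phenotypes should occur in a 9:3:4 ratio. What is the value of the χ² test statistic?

Under the 9:3:4 hypothesis (Σ ratio = 16, N = 256):
  purple: 256 × 9/16 = 144
  red: 256 × 3/16 = 48
  white: 256 × 4/16 = 64
χ² = Σ (O − E)² / E
  purple: (116 − 144)² / 144 = 5.4444
  red: (63 − 48)² / 48 = 4.6875
  white: (77 − 64)² / 64 = 2.6406
χ² = 5.4444 + 4.6875 + 2.6406 = 12.7725 ≈ 12.773

12.773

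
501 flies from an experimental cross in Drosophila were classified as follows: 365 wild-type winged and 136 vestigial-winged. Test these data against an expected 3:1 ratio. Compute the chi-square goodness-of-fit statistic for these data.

1.230

Total ratio parts = 4. Expected numbers out of 501:
  wild-type winged: 501 × 3/4 = 375.75
  vestigial-winged: 501 × 1/4 = 125.25
χ² = Σ (O − E)² / E
  wild-type winged: (365 − 375.75)² / 375.75 = 0.3076
  vestigial-winged: (136 − 125.25)² / 125.25 = 0.9227
χ² = 0.3076 + 0.9227 = 1.2303 ≈ 1.230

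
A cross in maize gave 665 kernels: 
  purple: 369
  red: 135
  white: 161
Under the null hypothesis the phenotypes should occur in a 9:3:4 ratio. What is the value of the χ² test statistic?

Under the 9:3:4 hypothesis (Σ ratio = 16, N = 665):
  purple: 665 × 9/16 = 374.0625
  red: 665 × 3/16 = 124.6875
  white: 665 × 4/16 = 166.25
χ² = Σ (O − E)² / E
  purple: (369 − 374.0625)² / 374.0625 = 0.0685
  red: (135 − 124.6875)² / 124.6875 = 0.8529
  white: (161 − 166.25)² / 166.25 = 0.1658
χ² = 0.0685 + 0.8529 + 0.1658 = 1.0872 ≈ 1.087

1.087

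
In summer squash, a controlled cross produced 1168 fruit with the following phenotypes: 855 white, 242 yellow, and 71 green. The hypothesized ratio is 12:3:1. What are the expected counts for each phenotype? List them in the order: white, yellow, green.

876, 219, 73

Expected counts for N = 1168 under a 12:3:1 ratio (total parts = 16):
  white: 1168 × 12/16 = 876
  yellow: 1168 × 3/16 = 219
  green: 1168 × 1/16 = 73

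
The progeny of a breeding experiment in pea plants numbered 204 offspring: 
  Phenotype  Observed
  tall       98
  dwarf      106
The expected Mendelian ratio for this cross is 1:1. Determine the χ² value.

Under the 1:1 hypothesis (Σ ratio = 2, N = 204):
  tall: 204 × 1/2 = 102
  dwarf: 204 × 1/2 = 102
χ² = Σ (O − E)² / E
  tall: (98 − 102)² / 102 = 0.1569
  dwarf: (106 − 102)² / 102 = 0.1569
χ² = 0.1569 + 0.1569 = 0.3138 ≈ 0.314

0.314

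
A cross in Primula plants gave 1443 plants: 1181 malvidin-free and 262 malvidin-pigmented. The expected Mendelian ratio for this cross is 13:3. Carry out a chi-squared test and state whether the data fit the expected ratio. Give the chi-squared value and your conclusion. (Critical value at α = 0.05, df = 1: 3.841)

Expected counts for N = 1443 under a 13:3 ratio (total parts = 16):
  malvidin-free: 1443 × 13/16 = 1172.4375
  malvidin-pigmented: 1443 × 3/16 = 270.5625
χ² = Σ (O − E)² / E
  malvidin-free: (1181 − 1172.4375)² / 1172.4375 = 0.0625
  malvidin-pigmented: (262 − 270.5625)² / 270.5625 = 0.2710
χ² = 0.0625 + 0.2710 = 0.3335 ≈ 0.334
Degrees of freedom = 2 − 1 = 1; critical value at α = 0.05 is 3.841.
Since 0.334 < 3.841, we fail to reject the null hypothesis — the data are consistent with the 13:3 ratio.

0.334; consistent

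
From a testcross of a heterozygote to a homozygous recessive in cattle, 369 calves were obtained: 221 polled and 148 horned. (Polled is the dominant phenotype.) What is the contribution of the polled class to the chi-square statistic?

7.221

A testcross of a heterozygote (Aa × aa) gives a 1:1 phenotypic ratio.
Total ratio parts = 2. Expected numbers out of 369:
  polled: 369 × 1/2 = 184.5
  horned: 369 × 1/2 = 184.5
Contribution of polled: (221 − 184.5)² / 184.5 = 7.2209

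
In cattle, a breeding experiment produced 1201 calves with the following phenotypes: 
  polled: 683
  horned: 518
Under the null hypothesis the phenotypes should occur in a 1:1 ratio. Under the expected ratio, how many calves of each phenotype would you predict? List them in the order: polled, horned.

The 1:1 ratio has 2 parts, so with N = 1201 the expected counts are:
  polled: 1201 × 1/2 = 600.5
  horned: 1201 × 1/2 = 600.5

600.5, 600.5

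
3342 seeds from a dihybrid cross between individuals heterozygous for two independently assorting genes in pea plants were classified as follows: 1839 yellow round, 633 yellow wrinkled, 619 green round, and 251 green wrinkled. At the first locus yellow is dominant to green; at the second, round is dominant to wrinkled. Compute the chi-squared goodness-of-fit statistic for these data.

9.542

A dihybrid F₂ with independent assortment and complete dominance at both loci gives a 9:3:3:1 phenotypic ratio.
The 9:3:3:1 ratio has 16 parts, so with N = 3342 the expected counts are:
  yellow round: 3342 × 9/16 = 1879.875
  yellow wrinkled: 3342 × 3/16 = 626.625
  green round: 3342 × 3/16 = 626.625
  green wrinkled: 3342 × 1/16 = 208.875
χ² = Σ (O − E)² / E
  yellow round: (1839 − 1879.875)² / 1879.875 = 0.8888
  yellow wrinkled: (633 − 626.625)² / 626.625 = 0.0649
  green round: (619 − 626.625)² / 626.625 = 0.0928
  green wrinkled: (251 − 208.875)² / 208.875 = 8.4956
χ² = 0.8888 + 0.0649 + 0.0928 + 8.4956 = 9.5421 ≈ 9.542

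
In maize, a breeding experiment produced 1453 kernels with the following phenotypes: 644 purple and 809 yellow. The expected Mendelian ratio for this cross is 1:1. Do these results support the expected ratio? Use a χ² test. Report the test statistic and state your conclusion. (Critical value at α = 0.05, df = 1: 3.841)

Total ratio parts = 2. Expected numbers out of 1453:
  purple: 1453 × 1/2 = 726.5
  yellow: 1453 × 1/2 = 726.5
χ² = Σ (O − E)² / E
  purple: (644 − 726.5)² / 726.5 = 9.3685
  yellow: (809 − 726.5)² / 726.5 = 9.3685
χ² = 9.3685 + 9.3685 = 18.737
Degrees of freedom = 2 − 1 = 1; critical value at α = 0.05 is 3.841.
Since 18.737 > 3.841, we reject the null hypothesis — the data do not fit the 1:1 ratio.

18.737; not consistent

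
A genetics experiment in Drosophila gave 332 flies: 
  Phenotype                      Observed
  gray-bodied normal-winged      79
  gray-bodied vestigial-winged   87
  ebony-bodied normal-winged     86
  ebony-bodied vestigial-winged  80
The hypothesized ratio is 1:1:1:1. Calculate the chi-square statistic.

Expected counts for N = 332 under a 1:1:1:1 ratio (total parts = 4):
  gray-bodied normal-winged: 332 × 1/4 = 83
  gray-bodied vestigial-winged: 332 × 1/4 = 83
  ebony-bodied normal-winged: 332 × 1/4 = 83
  ebony-bodied vestigial-winged: 332 × 1/4 = 83
χ² = Σ (O − E)² / E
  gray-bodied normal-winged: (79 − 83)² / 83 = 0.1928
  gray-bodied vestigial-winged: (87 − 83)² / 83 = 0.1928
  ebony-bodied normal-winged: (86 − 83)² / 83 = 0.1084
  ebony-bodied vestigial-winged: (80 − 83)² / 83 = 0.1084
χ² = 0.1928 + 0.1928 + 0.1084 + 0.1084 = 0.6024 ≈ 0.602

0.602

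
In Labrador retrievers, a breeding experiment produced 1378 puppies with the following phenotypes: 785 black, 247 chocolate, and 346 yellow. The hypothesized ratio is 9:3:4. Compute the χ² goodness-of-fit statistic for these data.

0.633

Total ratio parts = 16. Expected numbers out of 1378:
  black: 1378 × 9/16 = 775.125
  chocolate: 1378 × 3/16 = 258.375
  yellow: 1378 × 4/16 = 344.5
χ² = Σ (O − E)² / E
  black: (785 − 775.125)² / 775.125 = 0.1258
  chocolate: (247 − 258.375)² / 258.375 = 0.5008
  yellow: (346 − 344.5)² / 344.5 = 0.0065
χ² = 0.1258 + 0.5008 + 0.0065 = 0.6331 ≈ 0.633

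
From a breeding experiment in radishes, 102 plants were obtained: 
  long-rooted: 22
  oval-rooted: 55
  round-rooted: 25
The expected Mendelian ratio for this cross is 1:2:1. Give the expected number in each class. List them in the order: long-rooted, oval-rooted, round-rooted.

25.5, 51, 25.5

Expected counts for N = 102 under a 1:2:1 ratio (total parts = 4):
  long-rooted: 102 × 1/4 = 25.5
  oval-rooted: 102 × 2/4 = 51
  round-rooted: 102 × 1/4 = 25.5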